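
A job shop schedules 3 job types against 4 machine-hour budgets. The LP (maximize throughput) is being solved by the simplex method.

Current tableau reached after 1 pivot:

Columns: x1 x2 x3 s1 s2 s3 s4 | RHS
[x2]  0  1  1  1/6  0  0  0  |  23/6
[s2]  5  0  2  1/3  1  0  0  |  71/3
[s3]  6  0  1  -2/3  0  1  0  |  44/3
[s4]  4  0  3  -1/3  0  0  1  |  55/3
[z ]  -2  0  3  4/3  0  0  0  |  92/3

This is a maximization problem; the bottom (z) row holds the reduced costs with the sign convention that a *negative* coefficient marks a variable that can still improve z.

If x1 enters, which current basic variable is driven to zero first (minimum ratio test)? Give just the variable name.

s3

Ratios: row 1 (x2): entry 0 ≤ 0, skip; row 2 (s2): (71/3)/5 = 71/15; row 3 (s3): (44/3)/6 = 22/9; row 4 (s4): (55/3)/4 = 55/12.
Minimum ratio 22/9 is in the s3 row, so s3 leaves.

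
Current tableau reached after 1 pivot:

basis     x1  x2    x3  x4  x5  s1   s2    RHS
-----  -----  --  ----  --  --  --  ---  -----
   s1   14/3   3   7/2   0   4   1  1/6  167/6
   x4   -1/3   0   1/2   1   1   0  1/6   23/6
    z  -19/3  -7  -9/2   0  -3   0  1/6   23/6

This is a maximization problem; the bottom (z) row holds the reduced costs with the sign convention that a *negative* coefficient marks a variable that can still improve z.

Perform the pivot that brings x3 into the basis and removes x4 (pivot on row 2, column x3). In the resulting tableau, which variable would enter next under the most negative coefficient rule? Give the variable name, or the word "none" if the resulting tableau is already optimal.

x1

Pivot element 1/2. New z-row = old z-row − (-9/2)·(row 2/(1/2)).
Updated z-row coefficients: x1: -28/3, x2: -7, x3: 0, x4: 9, x5: 6, s1: 0, s2: 5/3.
The most negative is -28/3 in column x1, so x1 would enter next.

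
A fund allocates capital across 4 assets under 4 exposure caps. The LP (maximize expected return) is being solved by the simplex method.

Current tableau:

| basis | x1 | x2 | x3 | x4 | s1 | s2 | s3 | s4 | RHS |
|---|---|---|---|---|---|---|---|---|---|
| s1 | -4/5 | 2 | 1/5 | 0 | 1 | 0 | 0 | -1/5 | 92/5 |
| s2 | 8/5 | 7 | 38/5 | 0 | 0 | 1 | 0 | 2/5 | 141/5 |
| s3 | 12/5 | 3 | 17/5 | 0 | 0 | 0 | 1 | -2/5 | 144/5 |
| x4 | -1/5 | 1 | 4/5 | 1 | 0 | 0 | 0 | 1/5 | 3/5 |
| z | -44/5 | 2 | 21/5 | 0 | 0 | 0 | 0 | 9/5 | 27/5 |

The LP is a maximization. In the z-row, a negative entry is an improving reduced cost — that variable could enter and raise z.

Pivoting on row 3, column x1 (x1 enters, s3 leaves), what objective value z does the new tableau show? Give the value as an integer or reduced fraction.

Minimum ratio for x1: (144/5)/(12/5) = 12.
z changes by −(z-row coeff of x1)·ratio = −(-44/5)·12 = 528/5.
New z = 27/5 + (528/5) = 111.

111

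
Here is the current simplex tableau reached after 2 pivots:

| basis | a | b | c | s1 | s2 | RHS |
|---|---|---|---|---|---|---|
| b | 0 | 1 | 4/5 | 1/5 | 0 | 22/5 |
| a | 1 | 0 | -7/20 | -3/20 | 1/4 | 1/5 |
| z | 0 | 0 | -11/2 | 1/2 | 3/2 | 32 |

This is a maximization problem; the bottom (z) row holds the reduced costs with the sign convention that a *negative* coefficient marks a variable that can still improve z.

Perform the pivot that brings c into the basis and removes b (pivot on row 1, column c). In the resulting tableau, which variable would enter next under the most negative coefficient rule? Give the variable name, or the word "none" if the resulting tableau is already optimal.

none

Pivot element 4/5. New z-row = old z-row − (-11/2)·(row 1/(4/5)).
Updated z-row coefficients: a: 0, b: 55/8, c: 0, s1: 15/8, s2: 3/2.
No coefficient is strictly negative; the tableau after this pivot is optimal.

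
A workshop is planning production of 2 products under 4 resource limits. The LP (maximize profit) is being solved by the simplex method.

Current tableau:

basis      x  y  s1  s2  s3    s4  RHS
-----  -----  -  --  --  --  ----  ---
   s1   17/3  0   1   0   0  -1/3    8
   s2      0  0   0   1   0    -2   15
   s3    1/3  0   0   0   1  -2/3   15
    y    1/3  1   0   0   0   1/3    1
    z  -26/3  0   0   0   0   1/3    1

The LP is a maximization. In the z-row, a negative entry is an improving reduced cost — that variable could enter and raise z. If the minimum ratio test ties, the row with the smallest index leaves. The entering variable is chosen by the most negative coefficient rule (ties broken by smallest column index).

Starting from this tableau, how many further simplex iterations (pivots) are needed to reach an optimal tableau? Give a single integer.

2

pivot: x in, s1 out → z = 225/17
pivot: s4 in, y out → z = 27/2
No improving column remains; optimal.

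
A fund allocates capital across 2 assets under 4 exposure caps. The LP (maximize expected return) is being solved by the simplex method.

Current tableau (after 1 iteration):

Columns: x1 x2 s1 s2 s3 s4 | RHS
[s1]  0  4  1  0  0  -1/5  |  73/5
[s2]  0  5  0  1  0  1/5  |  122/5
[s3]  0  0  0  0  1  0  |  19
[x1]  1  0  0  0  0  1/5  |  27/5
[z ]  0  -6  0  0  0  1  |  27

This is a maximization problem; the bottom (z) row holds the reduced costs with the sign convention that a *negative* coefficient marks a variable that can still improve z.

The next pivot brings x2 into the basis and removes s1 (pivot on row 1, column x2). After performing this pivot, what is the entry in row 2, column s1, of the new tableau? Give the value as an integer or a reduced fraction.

-5/4

Pivot element is row 1, column x2: 4.
Normalize row 1: new (row 1, s1) = 1/4 = 1/4.
row 2 ← row 2 − 5·(new row 1): 0 − 5·(1/4) = -5/4.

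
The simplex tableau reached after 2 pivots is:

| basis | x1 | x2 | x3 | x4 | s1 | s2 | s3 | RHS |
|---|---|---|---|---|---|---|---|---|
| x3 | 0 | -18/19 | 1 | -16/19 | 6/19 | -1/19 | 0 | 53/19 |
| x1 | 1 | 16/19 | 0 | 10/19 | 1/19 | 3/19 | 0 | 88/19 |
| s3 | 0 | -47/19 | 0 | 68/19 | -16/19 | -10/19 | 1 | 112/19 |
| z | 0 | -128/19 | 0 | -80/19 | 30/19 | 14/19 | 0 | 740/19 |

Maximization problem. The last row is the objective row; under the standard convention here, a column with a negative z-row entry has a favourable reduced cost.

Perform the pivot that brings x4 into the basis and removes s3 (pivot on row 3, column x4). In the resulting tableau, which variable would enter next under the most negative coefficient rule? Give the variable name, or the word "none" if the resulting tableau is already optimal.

x2

Pivot element 68/19. New z-row = old z-row − (-80/19)·(row 3/(68/19)).
Updated z-row coefficients: x1: 0, x2: -164/17, x3: 0, x4: 0, s1: 10/17, s2: 2/17, s3: 20/17.
The most negative is -164/17 in column x2, so x2 would enter next.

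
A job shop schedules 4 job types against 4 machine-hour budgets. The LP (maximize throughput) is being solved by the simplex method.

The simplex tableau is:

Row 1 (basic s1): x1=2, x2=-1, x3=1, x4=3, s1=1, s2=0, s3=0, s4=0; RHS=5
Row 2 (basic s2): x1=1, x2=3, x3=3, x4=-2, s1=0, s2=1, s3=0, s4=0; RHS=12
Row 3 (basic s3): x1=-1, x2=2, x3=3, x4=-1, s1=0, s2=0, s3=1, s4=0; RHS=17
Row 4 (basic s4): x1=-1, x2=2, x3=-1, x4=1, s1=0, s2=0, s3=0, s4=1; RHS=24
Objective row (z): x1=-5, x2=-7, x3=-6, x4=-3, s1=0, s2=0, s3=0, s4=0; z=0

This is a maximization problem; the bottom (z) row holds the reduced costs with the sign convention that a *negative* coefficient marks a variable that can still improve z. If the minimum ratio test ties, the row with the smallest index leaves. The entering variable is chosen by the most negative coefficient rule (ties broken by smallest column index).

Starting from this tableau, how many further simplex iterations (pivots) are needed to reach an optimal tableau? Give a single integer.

pivot: x2 in, s2 out → z = 28
pivot: x4 in, s1 out → z = 403/7
No improving column remains; optimal.

2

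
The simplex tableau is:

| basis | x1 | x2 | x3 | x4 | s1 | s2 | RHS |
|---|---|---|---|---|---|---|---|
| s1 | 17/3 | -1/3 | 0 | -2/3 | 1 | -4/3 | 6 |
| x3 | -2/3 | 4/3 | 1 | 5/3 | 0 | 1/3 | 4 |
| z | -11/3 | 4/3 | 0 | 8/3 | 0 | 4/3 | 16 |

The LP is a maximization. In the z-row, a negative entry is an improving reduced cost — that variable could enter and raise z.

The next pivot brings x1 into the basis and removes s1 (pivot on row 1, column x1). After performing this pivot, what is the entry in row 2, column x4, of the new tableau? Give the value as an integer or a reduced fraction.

27/17

Pivot element is row 1, column x1: 17/3.
Normalize row 1: new (row 1, x4) = (-2/3)/(17/3) = -2/17.
row 2 ← row 2 − (-2/3)·(new row 1): 5/3 − (-2/3)·(-2/17) = 27/17.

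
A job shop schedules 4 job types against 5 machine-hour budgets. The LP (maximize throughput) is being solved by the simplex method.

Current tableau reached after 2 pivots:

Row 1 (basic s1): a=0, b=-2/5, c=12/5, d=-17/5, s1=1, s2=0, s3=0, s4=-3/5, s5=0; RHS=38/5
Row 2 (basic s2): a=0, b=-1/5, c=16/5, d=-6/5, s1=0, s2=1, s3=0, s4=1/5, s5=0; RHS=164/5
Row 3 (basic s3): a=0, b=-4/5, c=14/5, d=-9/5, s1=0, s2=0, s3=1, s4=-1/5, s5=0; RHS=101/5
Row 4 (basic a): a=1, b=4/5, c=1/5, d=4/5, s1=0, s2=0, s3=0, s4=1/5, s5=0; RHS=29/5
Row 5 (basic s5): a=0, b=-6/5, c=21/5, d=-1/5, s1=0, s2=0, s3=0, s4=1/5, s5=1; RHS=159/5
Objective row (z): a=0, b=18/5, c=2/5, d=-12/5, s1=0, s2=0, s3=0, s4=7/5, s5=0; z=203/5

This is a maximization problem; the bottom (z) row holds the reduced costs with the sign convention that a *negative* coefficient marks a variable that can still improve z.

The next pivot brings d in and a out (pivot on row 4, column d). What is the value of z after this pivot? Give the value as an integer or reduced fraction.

58

Minimum ratio for d: (29/5)/(4/5) = 29/4.
z changes by −(z-row coeff of d)·ratio = −(-12/5)·(29/4) = 87/5.
New z = 203/5 + (87/5) = 58.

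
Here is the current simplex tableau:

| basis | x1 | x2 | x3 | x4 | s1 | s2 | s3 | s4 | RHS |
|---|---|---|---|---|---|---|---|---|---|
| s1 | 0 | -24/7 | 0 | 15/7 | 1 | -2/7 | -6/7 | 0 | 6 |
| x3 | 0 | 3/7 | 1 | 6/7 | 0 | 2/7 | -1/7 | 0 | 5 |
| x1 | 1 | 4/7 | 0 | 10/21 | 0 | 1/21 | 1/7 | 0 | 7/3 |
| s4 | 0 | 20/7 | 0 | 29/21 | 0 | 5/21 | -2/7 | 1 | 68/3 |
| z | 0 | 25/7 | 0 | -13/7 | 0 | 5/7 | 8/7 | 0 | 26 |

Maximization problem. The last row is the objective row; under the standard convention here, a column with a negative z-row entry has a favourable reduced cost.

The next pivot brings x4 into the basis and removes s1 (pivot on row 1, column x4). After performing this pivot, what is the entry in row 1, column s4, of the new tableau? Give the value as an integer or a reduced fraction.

Pivot element is row 1, column x4: 15/7.
Normalize row 1: new (row 1, s4) = 0/(15/7) = 0.
Row 1 is the pivot row, so the entry is 0.

0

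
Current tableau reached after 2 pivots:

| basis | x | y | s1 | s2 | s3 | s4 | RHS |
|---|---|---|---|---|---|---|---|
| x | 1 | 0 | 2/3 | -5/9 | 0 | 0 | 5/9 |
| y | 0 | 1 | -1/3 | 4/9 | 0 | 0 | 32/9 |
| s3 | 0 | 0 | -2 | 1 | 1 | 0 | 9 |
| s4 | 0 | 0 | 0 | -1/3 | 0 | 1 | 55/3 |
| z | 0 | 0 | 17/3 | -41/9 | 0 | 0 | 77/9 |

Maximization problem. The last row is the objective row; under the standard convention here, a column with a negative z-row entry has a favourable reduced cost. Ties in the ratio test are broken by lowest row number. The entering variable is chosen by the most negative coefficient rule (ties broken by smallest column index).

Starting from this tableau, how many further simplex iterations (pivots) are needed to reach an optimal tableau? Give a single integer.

1

pivot: s2 in, y out → z = 45
No improving column remains; optimal.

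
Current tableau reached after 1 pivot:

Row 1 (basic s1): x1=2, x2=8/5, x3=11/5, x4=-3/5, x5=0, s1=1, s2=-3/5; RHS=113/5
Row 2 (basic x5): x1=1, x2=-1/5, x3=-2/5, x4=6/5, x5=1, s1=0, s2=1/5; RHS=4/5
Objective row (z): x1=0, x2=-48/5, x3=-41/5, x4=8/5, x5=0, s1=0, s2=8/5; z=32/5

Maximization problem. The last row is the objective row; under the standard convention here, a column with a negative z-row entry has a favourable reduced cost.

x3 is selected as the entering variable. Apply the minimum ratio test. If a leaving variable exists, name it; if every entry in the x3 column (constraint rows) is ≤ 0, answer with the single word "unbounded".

Ratios: row 1 (s1): (113/5)/(11/5) = 113/11; row 2 (x5): entry -2/5 ≤ 0, skip.
Minimum ratio is in the s1 row, so s1 leaves.

s1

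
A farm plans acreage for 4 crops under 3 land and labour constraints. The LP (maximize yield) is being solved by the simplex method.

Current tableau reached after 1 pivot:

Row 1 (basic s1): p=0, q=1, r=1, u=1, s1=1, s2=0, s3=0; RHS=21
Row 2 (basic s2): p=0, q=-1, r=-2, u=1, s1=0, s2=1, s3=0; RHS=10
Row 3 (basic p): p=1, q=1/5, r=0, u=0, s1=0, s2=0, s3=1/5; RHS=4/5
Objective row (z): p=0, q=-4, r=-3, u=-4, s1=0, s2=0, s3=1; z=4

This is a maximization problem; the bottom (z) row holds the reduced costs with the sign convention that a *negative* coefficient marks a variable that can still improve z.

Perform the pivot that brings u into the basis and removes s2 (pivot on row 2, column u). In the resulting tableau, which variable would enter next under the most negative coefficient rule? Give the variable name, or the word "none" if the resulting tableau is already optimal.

r

Pivot element 1. New z-row = old z-row − (-4)·(row 2/1).
Updated z-row coefficients: p: 0, q: -8, r: -11, u: 0, s1: 0, s2: 4, s3: 1.
The most negative is -11 in column r, so r would enter next.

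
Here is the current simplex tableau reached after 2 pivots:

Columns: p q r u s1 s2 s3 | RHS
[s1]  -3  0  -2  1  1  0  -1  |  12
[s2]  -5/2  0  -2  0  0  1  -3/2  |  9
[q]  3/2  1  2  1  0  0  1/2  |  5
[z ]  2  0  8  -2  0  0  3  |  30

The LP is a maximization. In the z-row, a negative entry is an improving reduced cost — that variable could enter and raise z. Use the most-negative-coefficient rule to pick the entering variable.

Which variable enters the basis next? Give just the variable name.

u

Objective-row coefficients: p: 2, q: 0, r: 8, u: -2, s1: 0, s2: 0, s3: 3.
The most negative is -2 in column u, so u enters.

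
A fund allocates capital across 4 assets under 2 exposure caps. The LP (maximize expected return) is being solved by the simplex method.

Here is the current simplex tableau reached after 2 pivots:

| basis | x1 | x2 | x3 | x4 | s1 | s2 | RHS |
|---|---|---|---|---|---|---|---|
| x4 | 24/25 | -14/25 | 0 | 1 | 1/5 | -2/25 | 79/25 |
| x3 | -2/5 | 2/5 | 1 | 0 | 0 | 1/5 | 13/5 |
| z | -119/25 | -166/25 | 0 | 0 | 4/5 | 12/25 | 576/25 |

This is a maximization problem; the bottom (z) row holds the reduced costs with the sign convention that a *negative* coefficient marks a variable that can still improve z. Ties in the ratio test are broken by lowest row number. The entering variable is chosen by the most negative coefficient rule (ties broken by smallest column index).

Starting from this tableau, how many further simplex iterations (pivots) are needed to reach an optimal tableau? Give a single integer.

pivot: x2 in, x3 out → z = 331/5
pivot: x1 in, x4 out → z = 260
No improving column remains; optimal.

2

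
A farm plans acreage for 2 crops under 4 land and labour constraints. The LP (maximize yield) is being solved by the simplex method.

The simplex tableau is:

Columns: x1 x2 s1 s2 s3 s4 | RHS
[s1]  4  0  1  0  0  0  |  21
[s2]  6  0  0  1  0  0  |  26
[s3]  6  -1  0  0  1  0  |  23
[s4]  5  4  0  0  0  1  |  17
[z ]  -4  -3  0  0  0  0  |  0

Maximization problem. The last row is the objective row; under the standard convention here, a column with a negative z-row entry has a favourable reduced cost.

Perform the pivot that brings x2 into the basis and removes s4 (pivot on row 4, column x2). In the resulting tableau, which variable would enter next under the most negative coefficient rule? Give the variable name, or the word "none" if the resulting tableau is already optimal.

x1

Pivot element 4. New z-row = old z-row − (-3)·(row 4/4).
Updated z-row coefficients: x1: -1/4, x2: 0, s1: 0, s2: 0, s3: 0, s4: 3/4.
The most negative is -1/4 in column x1, so x1 would enter next.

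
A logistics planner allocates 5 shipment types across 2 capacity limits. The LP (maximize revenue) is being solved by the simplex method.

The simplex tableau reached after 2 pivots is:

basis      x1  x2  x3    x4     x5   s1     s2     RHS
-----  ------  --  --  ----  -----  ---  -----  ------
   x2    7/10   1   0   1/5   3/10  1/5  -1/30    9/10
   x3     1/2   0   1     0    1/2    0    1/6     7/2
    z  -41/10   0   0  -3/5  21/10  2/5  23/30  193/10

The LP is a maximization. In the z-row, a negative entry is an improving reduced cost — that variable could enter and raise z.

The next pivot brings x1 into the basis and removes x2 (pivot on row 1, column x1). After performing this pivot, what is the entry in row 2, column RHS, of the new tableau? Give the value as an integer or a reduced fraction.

20/7

Pivot element is row 1, column x1: 7/10.
Normalize row 1: new (row 1, RHS) = (9/10)/(7/10) = 9/7.
row 2 ← row 2 − (1/2)·(new row 1): 7/2 − (1/2)·(9/7) = 20/7.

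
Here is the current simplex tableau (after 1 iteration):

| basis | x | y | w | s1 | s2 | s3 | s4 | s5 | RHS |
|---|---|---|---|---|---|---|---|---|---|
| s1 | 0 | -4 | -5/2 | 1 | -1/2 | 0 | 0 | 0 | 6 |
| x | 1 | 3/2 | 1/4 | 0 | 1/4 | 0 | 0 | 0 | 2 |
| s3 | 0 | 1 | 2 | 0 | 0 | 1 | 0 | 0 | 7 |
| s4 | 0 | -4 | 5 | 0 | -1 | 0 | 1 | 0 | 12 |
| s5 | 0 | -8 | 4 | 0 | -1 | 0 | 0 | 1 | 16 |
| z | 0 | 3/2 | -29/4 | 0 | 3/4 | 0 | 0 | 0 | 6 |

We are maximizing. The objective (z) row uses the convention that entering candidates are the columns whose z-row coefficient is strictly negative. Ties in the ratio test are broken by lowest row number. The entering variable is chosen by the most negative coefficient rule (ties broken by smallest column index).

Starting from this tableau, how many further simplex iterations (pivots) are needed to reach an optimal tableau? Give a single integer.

2

pivot: w in, s4 out → z = 117/5
pivot: y in, x out → z = 458/17
No improving column remains; optimal.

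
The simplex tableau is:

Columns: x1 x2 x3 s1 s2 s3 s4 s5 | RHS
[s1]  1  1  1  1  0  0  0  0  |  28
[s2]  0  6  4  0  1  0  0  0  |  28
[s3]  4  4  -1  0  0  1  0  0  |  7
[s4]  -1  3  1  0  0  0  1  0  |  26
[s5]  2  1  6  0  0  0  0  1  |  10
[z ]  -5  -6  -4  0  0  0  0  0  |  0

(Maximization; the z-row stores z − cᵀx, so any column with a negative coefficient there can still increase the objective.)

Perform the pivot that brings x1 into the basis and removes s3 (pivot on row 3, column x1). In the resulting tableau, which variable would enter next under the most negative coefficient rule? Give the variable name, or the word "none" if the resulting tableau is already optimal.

x3

Pivot element 4. New z-row = old z-row − (-5)·(row 3/4).
Updated z-row coefficients: x1: 0, x2: -1, x3: -21/4, s1: 0, s2: 0, s3: 5/4, s4: 0, s5: 0.
The most negative is -21/4 in column x3, so x3 would enter next.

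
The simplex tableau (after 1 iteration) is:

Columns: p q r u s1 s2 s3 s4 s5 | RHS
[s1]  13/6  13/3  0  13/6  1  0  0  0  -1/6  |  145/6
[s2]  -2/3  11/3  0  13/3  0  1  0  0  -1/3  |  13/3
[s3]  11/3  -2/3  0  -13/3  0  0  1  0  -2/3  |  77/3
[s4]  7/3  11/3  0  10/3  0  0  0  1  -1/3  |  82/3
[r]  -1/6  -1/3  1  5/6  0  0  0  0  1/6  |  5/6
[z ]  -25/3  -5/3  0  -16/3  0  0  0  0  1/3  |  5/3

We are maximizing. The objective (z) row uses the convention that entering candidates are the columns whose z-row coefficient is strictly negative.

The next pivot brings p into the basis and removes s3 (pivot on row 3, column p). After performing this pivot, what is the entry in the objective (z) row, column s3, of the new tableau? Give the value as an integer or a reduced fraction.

Pivot element is row 3, column p: 11/3.
Normalize row 3: new (row 3, s3) = 1/(11/3) = 3/11.
z-row ← z-row − (-25/3)·(new row 3): 0 − (-25/3)·(3/11) = 25/11.

25/11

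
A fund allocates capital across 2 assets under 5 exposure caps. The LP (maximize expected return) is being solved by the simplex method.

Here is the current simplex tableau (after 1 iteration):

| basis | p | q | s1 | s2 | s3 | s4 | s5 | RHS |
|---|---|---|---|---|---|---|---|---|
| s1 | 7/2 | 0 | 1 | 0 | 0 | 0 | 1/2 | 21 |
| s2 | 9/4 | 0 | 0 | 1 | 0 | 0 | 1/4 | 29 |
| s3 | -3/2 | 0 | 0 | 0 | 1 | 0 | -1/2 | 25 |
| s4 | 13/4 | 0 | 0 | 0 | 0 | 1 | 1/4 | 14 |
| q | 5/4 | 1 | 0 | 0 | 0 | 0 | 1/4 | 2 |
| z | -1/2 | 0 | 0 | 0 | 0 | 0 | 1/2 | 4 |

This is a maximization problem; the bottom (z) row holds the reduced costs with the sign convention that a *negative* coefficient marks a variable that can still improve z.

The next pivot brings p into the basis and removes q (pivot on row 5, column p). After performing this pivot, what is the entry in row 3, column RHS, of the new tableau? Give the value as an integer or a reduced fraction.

137/5

Pivot element is row 5, column p: 5/4.
Normalize row 5: new (row 5, RHS) = 2/(5/4) = 8/5.
row 3 ← row 3 − (-3/2)·(new row 5): 25 − (-3/2)·(8/5) = 137/5.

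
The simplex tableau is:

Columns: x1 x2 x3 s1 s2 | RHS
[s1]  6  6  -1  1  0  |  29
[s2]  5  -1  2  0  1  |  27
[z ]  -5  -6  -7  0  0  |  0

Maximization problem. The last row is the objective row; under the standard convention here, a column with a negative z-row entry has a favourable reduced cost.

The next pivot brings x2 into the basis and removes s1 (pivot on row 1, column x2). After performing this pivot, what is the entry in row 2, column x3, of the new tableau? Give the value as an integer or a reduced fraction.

11/6

Pivot element is row 1, column x2: 6.
Normalize row 1: new (row 1, x3) = (-1)/6 = -1/6.
row 2 ← row 2 − (-1)·(new row 1): 2 − (-1)·(-1/6) = 11/6.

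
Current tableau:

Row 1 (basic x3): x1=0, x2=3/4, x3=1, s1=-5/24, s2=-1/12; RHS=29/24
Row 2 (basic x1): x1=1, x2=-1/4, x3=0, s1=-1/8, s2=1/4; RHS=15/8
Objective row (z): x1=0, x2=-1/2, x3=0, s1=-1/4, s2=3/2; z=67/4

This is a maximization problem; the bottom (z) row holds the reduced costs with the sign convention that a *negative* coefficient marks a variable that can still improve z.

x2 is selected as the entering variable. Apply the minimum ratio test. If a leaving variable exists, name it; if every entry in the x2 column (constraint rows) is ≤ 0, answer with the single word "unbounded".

Ratios: row 1 (x3): (29/24)/(3/4) = 29/18; row 2 (x1): entry -1/4 ≤ 0, skip.
Minimum ratio is in the x3 row, so x3 leaves.

x3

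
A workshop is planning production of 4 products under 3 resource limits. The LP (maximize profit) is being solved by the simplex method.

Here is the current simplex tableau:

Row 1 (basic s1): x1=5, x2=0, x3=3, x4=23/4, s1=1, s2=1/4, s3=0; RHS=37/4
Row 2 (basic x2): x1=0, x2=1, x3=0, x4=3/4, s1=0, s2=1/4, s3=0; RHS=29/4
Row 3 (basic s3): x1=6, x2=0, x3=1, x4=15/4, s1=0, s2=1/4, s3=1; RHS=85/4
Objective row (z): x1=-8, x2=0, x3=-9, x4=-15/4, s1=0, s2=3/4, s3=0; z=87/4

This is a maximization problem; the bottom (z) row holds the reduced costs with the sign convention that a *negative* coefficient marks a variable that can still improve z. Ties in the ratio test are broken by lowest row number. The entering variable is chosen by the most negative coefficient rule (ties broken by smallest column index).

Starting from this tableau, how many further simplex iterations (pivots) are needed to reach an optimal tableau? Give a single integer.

pivot: x3 in, s1 out → z = 99/2
No improving column remains; optimal.

1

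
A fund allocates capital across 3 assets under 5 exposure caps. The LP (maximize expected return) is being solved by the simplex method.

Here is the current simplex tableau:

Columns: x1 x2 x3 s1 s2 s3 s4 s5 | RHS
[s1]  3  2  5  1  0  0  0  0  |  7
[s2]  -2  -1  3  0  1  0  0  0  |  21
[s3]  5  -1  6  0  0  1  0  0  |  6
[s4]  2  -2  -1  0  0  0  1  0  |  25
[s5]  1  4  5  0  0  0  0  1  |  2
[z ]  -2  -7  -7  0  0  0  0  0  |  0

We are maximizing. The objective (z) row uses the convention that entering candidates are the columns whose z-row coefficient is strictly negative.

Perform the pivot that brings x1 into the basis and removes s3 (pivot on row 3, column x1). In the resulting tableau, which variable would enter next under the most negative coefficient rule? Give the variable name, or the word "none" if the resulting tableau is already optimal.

Pivot element 5. New z-row = old z-row − (-2)·(row 3/5).
Updated z-row coefficients: x1: 0, x2: -37/5, x3: -23/5, s1: 0, s2: 0, s3: 2/5, s4: 0, s5: 0.
The most negative is -37/5 in column x2, so x2 would enter next.

x2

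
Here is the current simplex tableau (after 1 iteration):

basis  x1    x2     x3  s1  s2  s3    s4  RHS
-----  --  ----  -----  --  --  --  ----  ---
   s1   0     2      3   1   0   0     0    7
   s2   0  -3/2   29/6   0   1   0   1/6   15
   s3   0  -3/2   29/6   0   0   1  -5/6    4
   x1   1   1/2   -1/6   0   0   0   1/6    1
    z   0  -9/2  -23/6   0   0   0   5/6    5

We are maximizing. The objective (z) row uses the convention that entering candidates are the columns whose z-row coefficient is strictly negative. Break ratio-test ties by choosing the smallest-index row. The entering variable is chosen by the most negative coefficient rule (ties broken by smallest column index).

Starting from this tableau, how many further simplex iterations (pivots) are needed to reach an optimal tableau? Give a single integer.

2

pivot: x2 in, x1 out → z = 14
pivot: x3 in, s1 out → z = 202/11
No improving column remains; optimal.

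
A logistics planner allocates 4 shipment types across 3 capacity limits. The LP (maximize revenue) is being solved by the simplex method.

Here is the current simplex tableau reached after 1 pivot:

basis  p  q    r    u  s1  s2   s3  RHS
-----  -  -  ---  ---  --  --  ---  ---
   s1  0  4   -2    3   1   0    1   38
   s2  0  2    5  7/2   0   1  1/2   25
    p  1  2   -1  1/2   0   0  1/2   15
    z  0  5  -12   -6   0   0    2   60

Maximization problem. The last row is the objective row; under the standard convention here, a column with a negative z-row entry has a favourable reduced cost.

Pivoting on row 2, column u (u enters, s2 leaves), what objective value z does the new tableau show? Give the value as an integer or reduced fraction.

Minimum ratio for u: 25/(7/2) = 50/7.
z changes by −(z-row coeff of u)·ratio = −(-6)·(50/7) = 300/7.
New z = 60 + (300/7) = 720/7.

720/7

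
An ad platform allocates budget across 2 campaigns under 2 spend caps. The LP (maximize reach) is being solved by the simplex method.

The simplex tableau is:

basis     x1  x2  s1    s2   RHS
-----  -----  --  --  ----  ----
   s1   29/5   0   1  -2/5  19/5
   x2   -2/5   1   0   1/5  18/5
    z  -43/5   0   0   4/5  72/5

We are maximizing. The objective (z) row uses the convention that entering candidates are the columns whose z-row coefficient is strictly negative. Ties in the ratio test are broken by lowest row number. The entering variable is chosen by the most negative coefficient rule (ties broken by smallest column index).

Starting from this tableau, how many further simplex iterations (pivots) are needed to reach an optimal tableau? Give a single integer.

pivot: x1 in, s1 out → z = 581/29
No improving column remains; optimal.

1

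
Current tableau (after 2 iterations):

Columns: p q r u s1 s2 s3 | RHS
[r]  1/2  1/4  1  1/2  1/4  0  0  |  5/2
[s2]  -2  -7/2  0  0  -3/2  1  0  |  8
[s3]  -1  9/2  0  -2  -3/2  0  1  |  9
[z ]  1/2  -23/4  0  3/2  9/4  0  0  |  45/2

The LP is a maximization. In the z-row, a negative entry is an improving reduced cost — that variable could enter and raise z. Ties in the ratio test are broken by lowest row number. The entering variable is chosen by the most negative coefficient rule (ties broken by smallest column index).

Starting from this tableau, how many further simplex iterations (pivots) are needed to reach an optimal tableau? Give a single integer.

pivot: q in, s3 out → z = 34
pivot: u in, r out → z = 412/11
No improving column remains; optimal.

2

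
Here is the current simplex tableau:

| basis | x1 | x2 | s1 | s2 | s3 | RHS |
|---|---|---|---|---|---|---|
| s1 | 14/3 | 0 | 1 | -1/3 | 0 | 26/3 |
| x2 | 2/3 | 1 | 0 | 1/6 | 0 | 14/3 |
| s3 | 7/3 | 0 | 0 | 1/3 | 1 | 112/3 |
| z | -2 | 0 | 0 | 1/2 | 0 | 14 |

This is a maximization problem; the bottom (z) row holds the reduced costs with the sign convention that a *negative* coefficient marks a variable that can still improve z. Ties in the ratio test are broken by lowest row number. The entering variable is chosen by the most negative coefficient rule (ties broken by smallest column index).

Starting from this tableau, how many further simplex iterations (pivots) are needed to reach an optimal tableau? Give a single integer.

1

pivot: x1 in, s1 out → z = 124/7
No improving column remains; optimal.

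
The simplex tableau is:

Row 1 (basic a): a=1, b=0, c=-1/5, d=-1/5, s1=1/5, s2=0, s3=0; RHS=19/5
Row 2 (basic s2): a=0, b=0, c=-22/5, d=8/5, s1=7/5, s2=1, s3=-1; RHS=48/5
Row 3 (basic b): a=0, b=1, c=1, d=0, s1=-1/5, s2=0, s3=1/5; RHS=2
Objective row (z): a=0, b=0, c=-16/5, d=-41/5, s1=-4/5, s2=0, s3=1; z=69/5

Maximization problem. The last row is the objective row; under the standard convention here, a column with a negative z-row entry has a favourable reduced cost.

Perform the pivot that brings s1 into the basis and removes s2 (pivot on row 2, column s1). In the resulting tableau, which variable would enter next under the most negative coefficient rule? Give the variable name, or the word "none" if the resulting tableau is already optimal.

d

Pivot element 7/5. New z-row = old z-row − (-4/5)·(row 2/(7/5)).
Updated z-row coefficients: a: 0, b: 0, c: -40/7, d: -51/7, s1: 0, s2: 4/7, s3: 3/7.
The most negative is -51/7 in column d, so d would enter next.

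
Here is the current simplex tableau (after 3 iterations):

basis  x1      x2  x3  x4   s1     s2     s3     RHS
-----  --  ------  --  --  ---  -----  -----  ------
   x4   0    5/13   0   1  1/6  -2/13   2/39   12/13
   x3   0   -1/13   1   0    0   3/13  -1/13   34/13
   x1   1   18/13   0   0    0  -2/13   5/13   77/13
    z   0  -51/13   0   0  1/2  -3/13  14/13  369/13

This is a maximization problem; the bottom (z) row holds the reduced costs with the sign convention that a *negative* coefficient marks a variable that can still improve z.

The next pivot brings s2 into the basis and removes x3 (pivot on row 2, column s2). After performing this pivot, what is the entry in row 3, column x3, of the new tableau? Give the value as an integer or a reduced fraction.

2/3

Pivot element is row 2, column s2: 3/13.
Normalize row 2: new (row 2, x3) = 1/(3/13) = 13/3.
row 3 ← row 3 − (-2/13)·(new row 2): 0 − (-2/13)·(13/3) = 2/3.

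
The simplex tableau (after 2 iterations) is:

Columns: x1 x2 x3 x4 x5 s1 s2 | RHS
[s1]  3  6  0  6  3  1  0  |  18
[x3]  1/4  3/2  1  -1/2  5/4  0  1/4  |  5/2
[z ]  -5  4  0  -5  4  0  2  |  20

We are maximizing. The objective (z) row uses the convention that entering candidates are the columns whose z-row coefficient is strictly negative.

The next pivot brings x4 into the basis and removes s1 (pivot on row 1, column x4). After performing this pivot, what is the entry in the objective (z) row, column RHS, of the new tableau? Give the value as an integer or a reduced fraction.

35

Pivot element is row 1, column x4: 6.
Normalize row 1: new (row 1, RHS) = 18/6 = 3.
z-row ← z-row − (-5)·(new row 1): 20 − (-5)·3 = 35.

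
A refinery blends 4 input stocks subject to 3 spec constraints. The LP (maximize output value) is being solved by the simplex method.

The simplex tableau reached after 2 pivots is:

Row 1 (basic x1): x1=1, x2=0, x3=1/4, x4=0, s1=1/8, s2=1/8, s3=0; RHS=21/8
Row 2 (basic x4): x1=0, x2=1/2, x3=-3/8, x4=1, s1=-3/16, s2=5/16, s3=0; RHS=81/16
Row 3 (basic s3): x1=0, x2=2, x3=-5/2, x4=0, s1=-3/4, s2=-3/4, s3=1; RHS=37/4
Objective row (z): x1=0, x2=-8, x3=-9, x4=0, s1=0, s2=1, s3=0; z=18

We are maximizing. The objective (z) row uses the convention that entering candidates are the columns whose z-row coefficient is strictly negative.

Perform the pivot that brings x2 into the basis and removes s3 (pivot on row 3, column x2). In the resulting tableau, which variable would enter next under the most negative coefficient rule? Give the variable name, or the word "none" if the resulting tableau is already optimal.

Pivot element 2. New z-row = old z-row − (-8)·(row 3/2).
Updated z-row coefficients: x1: 0, x2: 0, x3: -19, x4: 0, s1: -3, s2: -2, s3: 4.
The most negative is -19 in column x3, so x3 would enter next.

x3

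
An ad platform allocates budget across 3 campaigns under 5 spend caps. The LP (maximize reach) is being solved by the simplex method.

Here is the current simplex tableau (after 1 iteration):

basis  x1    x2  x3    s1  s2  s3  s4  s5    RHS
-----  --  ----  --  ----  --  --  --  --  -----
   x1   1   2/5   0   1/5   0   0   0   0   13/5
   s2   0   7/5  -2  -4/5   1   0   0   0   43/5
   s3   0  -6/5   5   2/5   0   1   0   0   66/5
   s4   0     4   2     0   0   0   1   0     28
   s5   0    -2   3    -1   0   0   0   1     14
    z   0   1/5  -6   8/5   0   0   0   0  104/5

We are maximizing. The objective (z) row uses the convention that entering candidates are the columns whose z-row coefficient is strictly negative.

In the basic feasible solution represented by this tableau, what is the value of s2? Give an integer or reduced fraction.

s2 is basic (row 2); its value is the RHS of that row: 43/5.

43/5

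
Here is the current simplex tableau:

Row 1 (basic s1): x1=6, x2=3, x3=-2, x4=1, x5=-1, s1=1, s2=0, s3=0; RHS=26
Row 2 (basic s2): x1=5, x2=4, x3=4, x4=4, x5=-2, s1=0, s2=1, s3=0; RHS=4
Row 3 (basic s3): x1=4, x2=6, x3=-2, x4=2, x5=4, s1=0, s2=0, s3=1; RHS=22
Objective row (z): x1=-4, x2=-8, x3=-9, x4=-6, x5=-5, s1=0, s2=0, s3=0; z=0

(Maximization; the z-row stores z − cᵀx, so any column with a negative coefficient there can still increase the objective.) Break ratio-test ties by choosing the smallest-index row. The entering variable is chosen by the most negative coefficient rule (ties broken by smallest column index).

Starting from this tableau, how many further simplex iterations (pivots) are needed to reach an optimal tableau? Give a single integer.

pivot: x3 in, s2 out → z = 9
pivot: x5 in, s3 out → z = 85
No improving column remains; optimal.

2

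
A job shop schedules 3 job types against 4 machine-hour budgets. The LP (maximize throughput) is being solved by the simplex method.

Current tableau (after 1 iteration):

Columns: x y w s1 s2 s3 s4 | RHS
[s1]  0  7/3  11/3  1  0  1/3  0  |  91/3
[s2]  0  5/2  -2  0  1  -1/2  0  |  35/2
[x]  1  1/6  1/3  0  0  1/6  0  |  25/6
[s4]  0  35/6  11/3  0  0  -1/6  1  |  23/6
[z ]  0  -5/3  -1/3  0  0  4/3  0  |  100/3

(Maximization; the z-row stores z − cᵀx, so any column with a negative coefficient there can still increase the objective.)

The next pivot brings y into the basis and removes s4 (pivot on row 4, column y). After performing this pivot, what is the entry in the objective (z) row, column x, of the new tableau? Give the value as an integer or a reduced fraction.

0

Pivot element is row 4, column y: 35/6.
Normalize row 4: new (row 4, x) = 0/(35/6) = 0.
z-row ← z-row − (-5/3)·(new row 4): 0 − (-5/3)·0 = 0.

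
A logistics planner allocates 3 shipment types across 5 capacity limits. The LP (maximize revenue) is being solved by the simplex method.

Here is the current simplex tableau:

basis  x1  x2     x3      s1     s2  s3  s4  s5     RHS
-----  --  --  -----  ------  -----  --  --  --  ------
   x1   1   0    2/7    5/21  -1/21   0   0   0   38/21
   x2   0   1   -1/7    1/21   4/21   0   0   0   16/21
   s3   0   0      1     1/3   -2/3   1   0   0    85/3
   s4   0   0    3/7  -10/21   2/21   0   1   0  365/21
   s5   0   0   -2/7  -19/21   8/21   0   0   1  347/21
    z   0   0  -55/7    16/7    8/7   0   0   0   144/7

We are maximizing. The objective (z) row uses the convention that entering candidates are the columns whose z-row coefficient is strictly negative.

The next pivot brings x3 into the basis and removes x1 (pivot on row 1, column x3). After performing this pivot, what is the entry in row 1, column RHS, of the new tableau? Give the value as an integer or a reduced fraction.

Pivot element is row 1, column x3: 2/7.
Normalize row 1: new (row 1, RHS) = (38/21)/(2/7) = 19/3.
Row 1 is the pivot row, so the entry is 19/3.

19/3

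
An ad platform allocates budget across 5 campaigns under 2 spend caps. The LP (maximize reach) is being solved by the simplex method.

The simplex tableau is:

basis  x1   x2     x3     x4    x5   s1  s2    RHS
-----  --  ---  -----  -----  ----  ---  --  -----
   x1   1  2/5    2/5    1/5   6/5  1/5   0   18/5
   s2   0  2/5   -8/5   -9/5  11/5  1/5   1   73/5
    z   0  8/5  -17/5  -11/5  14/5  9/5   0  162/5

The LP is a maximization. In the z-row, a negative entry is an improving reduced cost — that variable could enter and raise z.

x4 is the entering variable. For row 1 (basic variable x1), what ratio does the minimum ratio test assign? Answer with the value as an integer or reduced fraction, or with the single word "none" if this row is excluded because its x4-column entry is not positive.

18

Ratio = RHS / (x4 entry) = (18/5) / (1/5) = 18.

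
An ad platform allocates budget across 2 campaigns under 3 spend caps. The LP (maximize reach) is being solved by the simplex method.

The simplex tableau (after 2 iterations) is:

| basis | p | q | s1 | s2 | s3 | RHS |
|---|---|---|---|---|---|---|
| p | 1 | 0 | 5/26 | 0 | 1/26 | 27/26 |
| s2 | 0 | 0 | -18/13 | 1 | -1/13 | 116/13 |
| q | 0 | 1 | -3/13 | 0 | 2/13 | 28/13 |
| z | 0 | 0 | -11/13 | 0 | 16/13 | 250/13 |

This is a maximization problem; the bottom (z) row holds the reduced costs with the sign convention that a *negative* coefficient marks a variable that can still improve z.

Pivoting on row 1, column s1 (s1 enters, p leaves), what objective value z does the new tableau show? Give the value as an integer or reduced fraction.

119/5

Minimum ratio for s1: (27/26)/(5/26) = 27/5.
z changes by −(z-row coeff of s1)·ratio = −(-11/13)·(27/5) = 297/65.
New z = 250/13 + (297/65) = 119/5.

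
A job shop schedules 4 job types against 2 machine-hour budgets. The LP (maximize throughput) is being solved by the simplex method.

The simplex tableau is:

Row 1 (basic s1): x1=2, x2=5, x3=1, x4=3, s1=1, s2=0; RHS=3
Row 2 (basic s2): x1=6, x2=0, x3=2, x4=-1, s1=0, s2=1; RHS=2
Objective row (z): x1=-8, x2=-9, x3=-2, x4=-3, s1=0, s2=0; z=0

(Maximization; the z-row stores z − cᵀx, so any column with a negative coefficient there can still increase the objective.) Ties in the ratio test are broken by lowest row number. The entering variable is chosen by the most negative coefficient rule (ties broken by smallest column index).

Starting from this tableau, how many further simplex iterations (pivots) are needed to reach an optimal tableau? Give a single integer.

pivot: x2 in, s1 out → z = 27/5
pivot: x1 in, s2 out → z = 103/15
No improving column remains; optimal.

2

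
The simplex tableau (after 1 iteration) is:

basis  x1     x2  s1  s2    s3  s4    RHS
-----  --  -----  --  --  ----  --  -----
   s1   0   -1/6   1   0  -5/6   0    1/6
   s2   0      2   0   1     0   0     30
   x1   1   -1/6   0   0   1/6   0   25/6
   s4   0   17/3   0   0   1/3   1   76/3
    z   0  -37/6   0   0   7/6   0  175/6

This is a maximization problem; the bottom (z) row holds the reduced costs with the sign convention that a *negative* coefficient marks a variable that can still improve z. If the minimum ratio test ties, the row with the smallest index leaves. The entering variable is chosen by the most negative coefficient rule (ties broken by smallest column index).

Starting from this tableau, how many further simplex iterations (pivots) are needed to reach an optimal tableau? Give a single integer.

1

pivot: x2 in, s4 out → z = 1929/34
No improving column remains; optimal.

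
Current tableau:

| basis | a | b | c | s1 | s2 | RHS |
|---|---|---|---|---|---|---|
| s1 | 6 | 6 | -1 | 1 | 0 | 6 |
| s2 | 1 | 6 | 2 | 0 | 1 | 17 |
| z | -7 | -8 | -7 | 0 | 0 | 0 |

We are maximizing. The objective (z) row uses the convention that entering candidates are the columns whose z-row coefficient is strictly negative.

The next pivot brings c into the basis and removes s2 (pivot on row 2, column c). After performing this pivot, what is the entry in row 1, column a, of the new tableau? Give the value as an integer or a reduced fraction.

Pivot element is row 2, column c: 2.
Normalize row 2: new (row 2, a) = 1/2 = 1/2.
row 1 ← row 1 − (-1)·(new row 2): 6 − (-1)·(1/2) = 13/2.

13/2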